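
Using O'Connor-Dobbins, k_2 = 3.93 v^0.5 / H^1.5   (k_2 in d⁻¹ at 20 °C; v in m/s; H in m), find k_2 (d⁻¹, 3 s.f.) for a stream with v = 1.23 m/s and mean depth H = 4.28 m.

k_2 ≈ 0.492 d⁻¹

k_2 = 3.93 × 1.23^0.5 / 4.28^1.5 = 3.93 × 1.109 / 8.855 = 0.4922 d⁻¹.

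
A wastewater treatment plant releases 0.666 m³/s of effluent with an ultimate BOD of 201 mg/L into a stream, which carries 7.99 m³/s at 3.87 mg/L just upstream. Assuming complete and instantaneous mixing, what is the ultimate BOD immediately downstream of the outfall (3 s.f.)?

Flow-weighted mixing: C = (Q_r C_r + Q_w C_w)/(Q_r + Q_w)
= (7.99×3.87 + 0.666×201)/(7.99 + 0.666) = 164.8/8.656 = 19.04 mg/L.

19.0 mg/L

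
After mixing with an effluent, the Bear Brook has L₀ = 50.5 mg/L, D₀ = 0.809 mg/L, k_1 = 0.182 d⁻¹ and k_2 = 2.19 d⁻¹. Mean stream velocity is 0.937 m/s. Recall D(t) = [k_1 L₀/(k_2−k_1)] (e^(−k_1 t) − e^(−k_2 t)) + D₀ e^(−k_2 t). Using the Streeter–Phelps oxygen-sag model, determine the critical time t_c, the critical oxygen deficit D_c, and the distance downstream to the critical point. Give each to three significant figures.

t_c ≈ 1.14 d; D_c ≈ 3.41 mg/L; x_c ≈ 92.5 km

With k_2/k_1 = 12.03 and 1 − D₀(k_2−k_1)/(k_1 L₀) = 0.8233,
t_c = ln(12.03 × 0.8233) / (2.19 − 0.182) = ln(9.906) / 2.008 = 2.293/2.008 = 1.142 d.
D_c = (k_1/k_2) L₀ e^(−k_1 t_c) = (0.182/2.19) × 50.5 × e^(−0.182×1.142) = 0.08311 × 50.5 × 0.8123 = 3.409 mg/L.
x_c = v t_c = 0.937 m/s × 1.142 d × 86400 s/d = 92450 m ≈ 92.5 km.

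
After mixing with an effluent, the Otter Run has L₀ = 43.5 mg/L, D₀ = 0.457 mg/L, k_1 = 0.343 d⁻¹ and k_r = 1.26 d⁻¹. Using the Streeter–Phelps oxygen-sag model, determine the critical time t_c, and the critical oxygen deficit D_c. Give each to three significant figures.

t_c ≈ 1.39 d; D_c ≈ 7.36 mg/L

At the critical point dD/dt = 0, so k_1 L₀ e^(−k_1 t) = k_r D. Substituting D(t) from the Streeter–Phelps equation and solving for t gives
t_c = ln[(k_r/k_1)(1 − D₀(k_r−k_1)/(k_1 L₀))] / (k_r−k_1).
Here k_r−k_1 = 0.9170 d⁻¹ and 1 − D₀(k_r−k_1)/(k_1 L₀) = 1 − 0.457×0.9170/(0.343×43.5) = 0.9719, so
t_c = ln(3.673 × 0.9719) / 0.9170 = 1.273 / 0.9170 = 1.388 d.
L(t_c) = L₀ e^(−k_1 t_c) = 43.5 × 0.6212 = 27.02 mg/L, and at the critical point k_r D_c = k_1 L, so D_c = (0.343/1.26) × 27.02 = 7.357 mg/L.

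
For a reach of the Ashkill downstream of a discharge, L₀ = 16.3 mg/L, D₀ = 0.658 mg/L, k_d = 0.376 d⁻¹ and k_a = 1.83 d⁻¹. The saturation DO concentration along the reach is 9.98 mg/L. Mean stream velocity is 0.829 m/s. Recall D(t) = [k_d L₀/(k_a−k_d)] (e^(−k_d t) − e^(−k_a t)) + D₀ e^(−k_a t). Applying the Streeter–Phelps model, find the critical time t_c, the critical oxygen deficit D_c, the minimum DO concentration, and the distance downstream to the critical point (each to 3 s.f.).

With k_a/k_d = 4.867 and 1 − D₀(k_a−k_d)/(k_d L₀) = 0.8439,
t_c = ln(4.867 × 0.8439) / (1.83 − 0.376) = ln(4.107) / 1.454 = 1.413/1.454 = 0.9716 d.
D_c = (k_d/k_a) L₀ e^(−k_d t_c) = (0.376/1.83) × 16.3 × e^(−0.376×0.9716) = 0.2055 × 16.3 × 0.6940 = 2.324 mg/L.
Minimum DO = C_s − D_c = 9.98 − 2.324 = 7.656 mg/L.
x_c = v t_c = 0.829 m/s × 0.9716 d × 86400 s/d = 69590 m ≈ 69.6 km.

t_c ≈ 0.972 d; D_c ≈ 2.32 mg/L; min DO ≈ 7.66 mg/L; x_c ≈ 69.6 km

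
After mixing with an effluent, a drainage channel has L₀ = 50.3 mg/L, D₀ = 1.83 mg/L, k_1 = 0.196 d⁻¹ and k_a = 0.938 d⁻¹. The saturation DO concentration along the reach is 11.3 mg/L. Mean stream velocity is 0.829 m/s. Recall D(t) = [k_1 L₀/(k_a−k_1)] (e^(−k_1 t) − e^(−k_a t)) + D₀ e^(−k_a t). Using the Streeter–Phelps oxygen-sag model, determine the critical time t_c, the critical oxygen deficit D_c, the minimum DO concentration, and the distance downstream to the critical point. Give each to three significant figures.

t_c ≈ 1.91 d; D_c ≈ 7.23 mg/L; min DO ≈ 4.07 mg/L; x_c ≈ 137 km

With k_a/k_1 = 4.786 and 1 − D₀(k_a−k_1)/(k_1 L₀) = 0.8623,
t_c = ln(4.786 × 0.8623) / (0.938 − 0.196) = ln(4.127) / 0.7420 = 1.417/0.7420 = 1.910 d.
D_c = (k_1/k_a) L₀ e^(−k_1 t_c) = (0.196/0.938) × 50.3 × e^(−0.196×1.910) = 0.2090 × 50.3 × 0.6877 = 7.228 mg/L.
Minimum DO = C_s − D_c = 11.3 − 7.228 = 4.072 mg/L.
x_c = v t_c = 0.829 m/s × 1.910 d × 86400 s/d = 136800 m ≈ 137 km.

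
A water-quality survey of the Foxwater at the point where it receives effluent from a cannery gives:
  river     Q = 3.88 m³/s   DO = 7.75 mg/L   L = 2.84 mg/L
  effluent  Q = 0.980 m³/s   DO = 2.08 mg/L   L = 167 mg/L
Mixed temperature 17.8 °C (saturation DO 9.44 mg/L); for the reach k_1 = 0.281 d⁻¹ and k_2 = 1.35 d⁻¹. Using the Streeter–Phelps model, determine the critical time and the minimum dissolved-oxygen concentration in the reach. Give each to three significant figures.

t_c ≈ 1.13 d; minimum DO ≈ 4.00 mg/L

Mixed DO = (3.88×7.75 + 0.980×2.08)/(3.88+0.980) = 32.11/4.860 = 6.607 mg/L.
Mixed L₀ = (3.88×2.84 + 0.980×167)/(4.860) = 174.7/4.860 = 35.94 mg/L.
Initial deficit D₀ = C_s − DO₀ = 9.44 − 6.607 = 2.833 mg/L.
t_c = (1/1.069) ln[(1.35/0.281)(1 − 2.833×1.069/(0.281×35.94))] = 0.9355 × ln(3.364) = 1.135 d.
D_c = (0.281/1.35) × 35.94 × e^(−0.281×1.135) = 0.2081 × 35.94 × 0.7270 = 5.439 mg/L.
Minimum DO = 9.44 − 5.439 = 4.001 mg/L.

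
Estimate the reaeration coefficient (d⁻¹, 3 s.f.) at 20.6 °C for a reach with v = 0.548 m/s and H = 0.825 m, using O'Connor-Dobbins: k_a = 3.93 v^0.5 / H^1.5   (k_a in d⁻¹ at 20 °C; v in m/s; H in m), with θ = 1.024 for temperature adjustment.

k_a ≈ 3.94 d⁻¹

k_a(20) = 3.93 × 0.548^0.5 / 0.825^1.5 = 3.93 × 0.7403 / 0.7493 = 3.882 d⁻¹.
k_a(20.6) = 3.882 × 1.024^(20.6−20) = 3.882 × 1.014 = 3.938 d⁻¹.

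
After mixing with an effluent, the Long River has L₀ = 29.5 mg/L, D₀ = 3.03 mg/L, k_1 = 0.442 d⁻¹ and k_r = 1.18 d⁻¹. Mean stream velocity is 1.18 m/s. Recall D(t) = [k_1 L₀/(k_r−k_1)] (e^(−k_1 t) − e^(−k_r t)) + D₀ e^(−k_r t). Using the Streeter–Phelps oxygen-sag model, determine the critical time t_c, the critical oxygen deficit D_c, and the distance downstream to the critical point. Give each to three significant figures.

t_c ≈ 1.08 d; D_c ≈ 6.87 mg/L; x_c ≈ 110 km

t_c = [1/(k_r−k_1)] ln[(k_r/k_1)(1 − D₀(k_r−k_1)/(k_1 L₀))]
= [1/(1.18−0.442)] ln[(1.18/0.442)(1 − 3.03×0.7380/(0.442×29.5))]
= (1/0.7380) ln[2.670 × 0.8285] = 1.355 × ln(2.212) = 1.355 × 0.7938 = 1.076 d.
D_c = (k_1/k_r) L₀ e^(−k_1 t_c) = (0.442/1.18) × 29.5 × e^(−0.442×1.076) = 0.3746 × 29.5 × 0.6216 = 6.869 mg/L.
x_c = v t_c = 1.18 m/s × 1.076 d × 86400 s/d = 109700 m ≈ 110 km.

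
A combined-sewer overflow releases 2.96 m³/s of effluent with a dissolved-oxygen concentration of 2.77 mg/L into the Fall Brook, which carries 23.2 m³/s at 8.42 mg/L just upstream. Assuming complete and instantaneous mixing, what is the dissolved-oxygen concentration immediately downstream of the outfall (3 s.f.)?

Flow-weighted mixing: C = (Q_r C_r + Q_w C_w)/(Q_r + Q_w)
= (23.2×8.42 + 2.96×2.77)/(23.2 + 2.96) = 203.5/26.16 = 7.781 mg/L.

7.78 mg/L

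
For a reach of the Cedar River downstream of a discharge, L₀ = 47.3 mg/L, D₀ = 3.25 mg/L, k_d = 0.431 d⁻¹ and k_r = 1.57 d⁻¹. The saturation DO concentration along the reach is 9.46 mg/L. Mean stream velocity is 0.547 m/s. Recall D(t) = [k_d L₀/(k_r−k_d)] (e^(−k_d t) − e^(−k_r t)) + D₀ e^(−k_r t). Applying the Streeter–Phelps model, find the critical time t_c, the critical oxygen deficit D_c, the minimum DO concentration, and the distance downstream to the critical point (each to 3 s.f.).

t_c ≈ 0.959 d; D_c ≈ 8.59 mg/L; min DO ≈ 0.871 mg/L; x_c ≈ 45.3 km

t_c = [1/(k_r−k_d)] ln[(k_r/k_d)(1 − D₀(k_r−k_d)/(k_d L₀))]
= [1/(1.57−0.431)] ln[(1.57/0.431)(1 − 3.25×1.139/(0.431×47.3))]
= (1/1.139) ln[3.643 × 0.8184] = 0.8780 × ln(2.981) = 0.8780 × 1.092 = 0.9590 d.
L(t_c) = L₀ e^(−k_d t_c) = 47.3 × 0.6614 = 31.29 mg/L, and at the critical point k_r D_c = k_d L, so D_c = (0.431/1.57) × 31.29 = 8.589 mg/L.
Minimum DO = C_s − D_c = 9.46 − 8.589 = 0.8713 mg/L.
x_c = v t_c = 0.547 m/s × 0.9590 d × 86400 s/d = 45320 m ≈ 45.3 km.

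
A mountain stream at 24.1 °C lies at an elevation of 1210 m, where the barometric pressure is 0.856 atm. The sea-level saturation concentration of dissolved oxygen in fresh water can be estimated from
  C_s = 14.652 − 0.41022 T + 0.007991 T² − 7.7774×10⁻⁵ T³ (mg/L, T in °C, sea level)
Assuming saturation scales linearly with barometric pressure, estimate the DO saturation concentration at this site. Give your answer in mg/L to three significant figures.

At sea level: C_s = 14.652 − 0.41022×24.1 + 0.007991×24.1² − 7.7774×10⁻⁵×24.1³ = 8.318 mg/L.
Pressure correction: C_s' = 8.318 × 0.856 = 7.120 mg/L.

C_s ≈ 7.12 mg/L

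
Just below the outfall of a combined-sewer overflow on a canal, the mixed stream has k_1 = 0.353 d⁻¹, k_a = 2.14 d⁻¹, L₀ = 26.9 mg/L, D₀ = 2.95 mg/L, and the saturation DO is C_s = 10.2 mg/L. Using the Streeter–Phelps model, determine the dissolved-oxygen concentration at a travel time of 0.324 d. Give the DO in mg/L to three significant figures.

k_1 L₀/(k_a−k_1) = 0.353×26.9/(2.14−0.353) = 9.496/1.787 = 5.314 mg/L.
e^(−k_1 t) = e^(−0.353×0.3240) = 0.8919; e^(−k_a t) = e^(−2.14×0.3240) = 0.4999.
D = 5.314 × (0.8919 − 0.4999) + 2.95 × 0.4999 = 2.083 + 1.475 = 3.558 mg/L.
DO = C_s − D = 10.2 − 3.558 = 6.642 mg/L.

DO ≈ 6.64 mg/L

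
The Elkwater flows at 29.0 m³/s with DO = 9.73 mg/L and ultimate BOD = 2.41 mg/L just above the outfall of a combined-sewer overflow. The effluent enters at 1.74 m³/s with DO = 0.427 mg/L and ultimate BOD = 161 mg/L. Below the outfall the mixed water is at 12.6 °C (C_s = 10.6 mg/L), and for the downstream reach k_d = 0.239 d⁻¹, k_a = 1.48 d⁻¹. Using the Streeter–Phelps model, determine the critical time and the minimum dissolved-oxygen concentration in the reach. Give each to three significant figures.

Mixed DO = (29.0×9.73 + 1.74×0.427)/(29.0+1.74) = 282.9/30.74 = 9.203 mg/L.
Mixed L₀ = (29.0×2.41 + 1.74×161)/(30.74) = 350.0/30.74 = 11.39 mg/L.
Initial deficit D₀ = C_s − DO₀ = 10.6 − 9.203 = 1.397 mg/L.
t_c = (1/1.241) ln[(1.48/0.239)(1 − 1.397×1.241/(0.239×11.39))] = 0.8058 × ln(2.249) = 0.6530 d.
D_c = (0.239/1.48) × 11.39 × e^(−0.239×0.6530) = 0.1615 × 11.39 × 0.8555 = 1.573 mg/L.
Minimum DO = 10.6 − 1.573 = 9.027 mg/L.

t_c ≈ 0.653 d; minimum DO ≈ 9.03 mg/L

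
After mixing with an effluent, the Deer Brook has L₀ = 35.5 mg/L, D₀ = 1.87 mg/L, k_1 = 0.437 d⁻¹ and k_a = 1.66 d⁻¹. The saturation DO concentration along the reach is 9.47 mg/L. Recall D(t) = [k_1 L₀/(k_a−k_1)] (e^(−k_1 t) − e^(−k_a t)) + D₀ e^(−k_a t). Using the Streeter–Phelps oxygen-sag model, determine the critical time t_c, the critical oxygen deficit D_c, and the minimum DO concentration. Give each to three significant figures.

t_c ≈ 0.961 d; D_c ≈ 6.14 mg/L; min DO ≈ 3.33 mg/L

t_c = [1/(k_a−k_1)] ln[(k_a/k_1)(1 − D₀(k_a−k_1)/(k_1 L₀))]
= [1/(1.66−0.437)] ln[(1.66/0.437)(1 − 1.87×1.223/(0.437×35.5))]
= (1/1.223) ln[3.799 × 0.8526] = 0.8177 × ln(3.239) = 0.8177 × 1.175 = 0.9609 d.
L(t_c) = L₀ e^(−k_1 t_c) = 35.5 × 0.6571 = 23.33 mg/L, and at the critical point k_a D_c = k_1 L, so D_c = (0.437/1.66) × 23.33 = 6.141 mg/L.
Minimum DO = C_s − D_c = 9.47 − 6.141 = 3.329 mg/L.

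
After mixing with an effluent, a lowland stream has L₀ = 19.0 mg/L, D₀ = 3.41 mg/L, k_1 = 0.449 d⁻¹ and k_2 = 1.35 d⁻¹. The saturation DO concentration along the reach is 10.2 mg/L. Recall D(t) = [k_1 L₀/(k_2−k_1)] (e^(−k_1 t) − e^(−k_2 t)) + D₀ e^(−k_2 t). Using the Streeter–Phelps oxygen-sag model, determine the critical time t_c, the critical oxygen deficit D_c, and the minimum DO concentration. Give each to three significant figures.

t_c ≈ 0.726 d; D_c ≈ 4.56 mg/L; min DO ≈ 5.64 mg/L

With k_2/k_1 = 3.007 and 1 − D₀(k_2−k_1)/(k_1 L₀) = 0.6399,
t_c = ln(3.007 × 0.6399) / (1.35 − 0.449) = ln(1.924) / 0.9010 = 0.6543/0.9010 = 0.7262 d.
D_c = (k_1/k_2) L₀ e^(−k_1 t_c) = (0.449/1.35) × 19.0 × e^(−0.449×0.7262) = 0.3326 × 19.0 × 0.7218 = 4.561 mg/L.
Minimum DO = C_s − D_c = 10.2 − 4.561 = 5.639 mg/L.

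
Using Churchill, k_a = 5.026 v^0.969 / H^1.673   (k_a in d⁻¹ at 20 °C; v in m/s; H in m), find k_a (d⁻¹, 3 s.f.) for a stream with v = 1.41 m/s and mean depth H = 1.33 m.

k_a = 5.026 × 1.41^0.969 / 1.33^1.673 = 5.026 × 1.395 / 1.611 = 4.351 d⁻¹.

k_a ≈ 4.35 d⁻¹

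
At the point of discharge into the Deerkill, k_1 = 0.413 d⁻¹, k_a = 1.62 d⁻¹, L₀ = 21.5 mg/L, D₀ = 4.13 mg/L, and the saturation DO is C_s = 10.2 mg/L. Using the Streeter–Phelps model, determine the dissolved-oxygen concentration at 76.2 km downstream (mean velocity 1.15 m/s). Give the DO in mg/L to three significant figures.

Travel time t = x/v = 76.2 km / (1.15 m/s) = 76200 m / 1.15 m/s = 66260 s = 0.7669 d.
k_1 L₀/(k_a−k_1) = 0.413×21.5/(1.62−0.413) = 8.880/1.207 = 7.357 mg/L.
e^(−k_1 t) = e^(−0.413×0.7669) = 0.7285; e^(−k_a t) = e^(−1.62×0.7669) = 0.2887.
D = 7.357 × (0.7285 − 0.2887) + 4.13 × 0.2887 = 3.236 + 1.192 = 4.428 mg/L.
DO = C_s − D = 10.2 − 4.428 = 5.772 mg/L.

DO ≈ 5.77 mg/L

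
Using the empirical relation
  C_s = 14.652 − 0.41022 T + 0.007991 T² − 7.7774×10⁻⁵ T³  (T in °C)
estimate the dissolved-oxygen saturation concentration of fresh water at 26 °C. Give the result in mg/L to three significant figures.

C_s ≈ 8.02 mg/L

C_s = 14.652 − 0.41022×26 + 0.007991×26² − 7.7774×10⁻⁵×26³ = 8.021 mg/L.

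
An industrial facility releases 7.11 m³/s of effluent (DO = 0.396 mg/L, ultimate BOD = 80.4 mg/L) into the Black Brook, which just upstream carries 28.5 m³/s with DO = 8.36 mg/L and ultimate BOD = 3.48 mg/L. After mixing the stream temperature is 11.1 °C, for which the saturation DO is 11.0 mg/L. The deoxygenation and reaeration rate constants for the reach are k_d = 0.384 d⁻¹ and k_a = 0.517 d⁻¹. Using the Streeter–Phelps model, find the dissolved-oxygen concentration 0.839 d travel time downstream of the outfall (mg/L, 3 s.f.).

Mixed DO = (28.5×8.36 + 7.11×0.396)/(28.5+7.11) = 241.1/35.61 = 6.770 mg/L.
Mixed L₀ = (28.5×3.48 + 7.11×80.4)/(35.61) = 670.8/35.61 = 18.84 mg/L.
Initial deficit D₀ = C_s − DO₀ = 11.0 − 6.770 = 4.230 mg/L.
D(0.839) = [0.384×18.84/(0.517−0.384)](e^(−0.384×0.839) − e^(−0.517×0.839)) + 4.230 e^(−0.517×0.839)
= 54.39 × (0.7246 − 0.6481) + 4.230 × 0.6481 = 6.902 mg/L.
DO = 11.0 − 6.902 = 4.098 mg/L.

DO ≈ 4.10 mg/L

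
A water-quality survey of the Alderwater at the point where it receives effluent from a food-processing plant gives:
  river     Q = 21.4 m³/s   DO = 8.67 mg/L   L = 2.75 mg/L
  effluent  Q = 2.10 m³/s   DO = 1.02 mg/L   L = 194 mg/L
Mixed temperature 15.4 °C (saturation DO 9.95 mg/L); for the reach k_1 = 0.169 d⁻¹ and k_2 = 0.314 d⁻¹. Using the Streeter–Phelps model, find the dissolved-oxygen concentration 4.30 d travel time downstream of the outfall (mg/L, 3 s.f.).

Mixed DO = (21.4×8.67 + 2.10×1.02)/(21.4+2.10) = 187.7/23.50 = 7.986 mg/L.
Mixed L₀ = (21.4×2.75 + 2.10×194)/(23.50) = 466.2/23.50 = 19.84 mg/L.
Initial deficit D₀ = C_s − DO₀ = 9.95 − 7.986 = 1.964 mg/L.
D(4.30) = [0.169×19.84/(0.314−0.169)](e^(−0.169×4.30) − e^(−0.314×4.30)) + 1.964 e^(−0.314×4.30)
= 23.12 × (0.4835 − 0.2592) + 1.964 × 0.2592 = 5.696 mg/L.
DO = 9.95 − 5.696 = 4.254 mg/L.

DO ≈ 4.25 mg/L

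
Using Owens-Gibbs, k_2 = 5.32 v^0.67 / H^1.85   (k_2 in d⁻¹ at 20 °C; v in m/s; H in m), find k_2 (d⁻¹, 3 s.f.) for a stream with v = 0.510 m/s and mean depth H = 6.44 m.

k_2 = 5.32 × 0.510^0.67 / 6.44^1.85 = 5.32 × 0.6369 / 31.36 = 0.1080 d⁻¹.

k_2 ≈ 0.108 d⁻¹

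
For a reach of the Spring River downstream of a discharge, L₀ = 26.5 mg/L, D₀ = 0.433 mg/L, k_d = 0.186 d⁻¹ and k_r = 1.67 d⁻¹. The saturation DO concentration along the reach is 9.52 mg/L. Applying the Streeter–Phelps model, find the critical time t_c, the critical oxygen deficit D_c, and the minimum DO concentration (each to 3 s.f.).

t_c ≈ 1.38 d; D_c ≈ 2.28 mg/L; min DO ≈ 7.24 mg/L

At the critical point dD/dt = 0, so k_d L₀ e^(−k_d t) = k_r D. Substituting D(t) from the Streeter–Phelps equation and solving for t gives
t_c = ln[(k_r/k_d)(1 − D₀(k_r−k_d)/(k_d L₀))] / (k_r−k_d).
Here k_r−k_d = 1.484 d⁻¹ and 1 − D₀(k_r−k_d)/(k_d L₀) = 1 − 0.433×1.484/(0.186×26.5) = 0.8696, so
t_c = ln(8.978 × 0.8696) / 1.484 = 2.055 / 1.484 = 1.385 d.
D_c = (k_d/k_r) L₀ e^(−k_d t_c) = (0.186/1.67) × 26.5 × e^(−0.186×1.385) = 0.1114 × 26.5 × 0.7729 = 2.281 mg/L.
Minimum DO = C_s − D_c = 9.52 − 2.281 = 7.239 mg/L.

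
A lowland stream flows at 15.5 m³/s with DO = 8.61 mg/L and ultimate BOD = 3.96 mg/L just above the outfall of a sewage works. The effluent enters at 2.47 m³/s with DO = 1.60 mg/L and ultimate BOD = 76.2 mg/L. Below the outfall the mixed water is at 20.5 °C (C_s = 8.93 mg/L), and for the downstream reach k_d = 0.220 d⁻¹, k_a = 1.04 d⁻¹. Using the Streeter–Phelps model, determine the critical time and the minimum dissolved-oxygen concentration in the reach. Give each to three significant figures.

Mixed DO = (15.5×8.61 + 2.47×1.60)/(15.5+2.47) = 137.4/17.97 = 7.646 mg/L.
Mixed L₀ = (15.5×3.96 + 2.47×76.2)/(17.97) = 249.6/17.97 = 13.89 mg/L.
Initial deficit D₀ = C_s − DO₀ = 8.93 − 7.646 = 1.284 mg/L.
t_c = (1/0.8200) ln[(1.04/0.220)(1 − 1.284×0.8200/(0.220×13.89))] = 1.220 × ln(3.099) = 1.379 d.
D_c = (0.220/1.04) × 13.89 × e^(−0.220×1.379) = 0.2115 × 13.89 × 0.7383 = 2.169 mg/L.
Minimum DO = 8.93 − 2.169 = 6.761 mg/L.

t_c ≈ 1.38 d; minimum DO ≈ 6.76 mg/L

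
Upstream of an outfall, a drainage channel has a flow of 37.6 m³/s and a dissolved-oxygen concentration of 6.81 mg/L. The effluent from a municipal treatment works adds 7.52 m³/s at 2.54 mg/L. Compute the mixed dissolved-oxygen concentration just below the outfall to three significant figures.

6.10 mg/L

Flow-weighted mixing: C = (Q_r C_r + Q_w C_w)/(Q_r + Q_w)
= (37.6×6.81 + 7.52×2.54)/(37.6 + 7.52) = 275.2/45.12 = 6.098 mg/L.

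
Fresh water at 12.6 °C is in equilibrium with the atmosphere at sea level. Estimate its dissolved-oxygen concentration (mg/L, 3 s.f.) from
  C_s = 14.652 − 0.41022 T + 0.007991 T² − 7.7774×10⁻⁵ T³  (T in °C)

C_s = 14.652 − 0.41022×12.6 + 0.007991×12.6² − 7.7774×10⁻⁵×12.6³ = 10.60 mg/L.

C_s ≈ 10.6 mg/L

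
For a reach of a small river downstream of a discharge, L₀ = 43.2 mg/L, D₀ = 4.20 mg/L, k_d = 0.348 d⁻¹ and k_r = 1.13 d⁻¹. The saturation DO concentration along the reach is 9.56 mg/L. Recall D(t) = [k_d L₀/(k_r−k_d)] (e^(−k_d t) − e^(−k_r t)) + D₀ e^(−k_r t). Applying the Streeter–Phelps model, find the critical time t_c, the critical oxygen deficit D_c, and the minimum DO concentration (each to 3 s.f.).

t_c ≈ 1.19 d; D_c ≈ 8.79 mg/L; min DO ≈ 0.770 mg/L

t_c = [1/(k_r−k_d)] ln[(k_r/k_d)(1 − D₀(k_r−k_d)/(k_d L₀))]
= [1/(1.13−0.348)] ln[(1.13/0.348)(1 − 4.20×0.7820/(0.348×43.2))]
= (1/0.7820) ln[3.247 × 0.7815] = 1.279 × ln(2.538) = 1.279 × 0.9313 = 1.191 d.
D_c = (k_d/k_r) L₀ e^(−k_d t_c) = (0.348/1.13) × 43.2 × e^(−0.348×1.191) = 0.3080 × 43.2 × 0.6607 = 8.790 mg/L.
Minimum DO = C_s − D_c = 9.56 − 8.790 = 0.7697 mg/L.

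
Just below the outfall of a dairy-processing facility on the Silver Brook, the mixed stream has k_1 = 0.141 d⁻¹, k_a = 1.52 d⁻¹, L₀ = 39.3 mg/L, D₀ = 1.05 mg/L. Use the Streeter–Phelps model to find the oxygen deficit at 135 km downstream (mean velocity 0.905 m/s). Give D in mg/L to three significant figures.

Travel time t = x/v = 135 km / (0.905 m/s) = 135000 m / 0.905 m/s = 149200 s = 1.727 d.
k_1 L₀/(k_a−k_1) = 0.141×39.3/(1.52−0.141) = 5.541/1.379 = 4.018 mg/L.
e^(−k_1 t) = e^(−0.141×1.727) = 0.7839; e^(−k_a t) = e^(−1.52×1.727) = 0.07249.
D = 4.018 × (0.7839 − 0.07249) + 1.05 × 0.07249 = 2.859 + 0.07611 = 2.935 mg/L.

D ≈ 2.93 mg/L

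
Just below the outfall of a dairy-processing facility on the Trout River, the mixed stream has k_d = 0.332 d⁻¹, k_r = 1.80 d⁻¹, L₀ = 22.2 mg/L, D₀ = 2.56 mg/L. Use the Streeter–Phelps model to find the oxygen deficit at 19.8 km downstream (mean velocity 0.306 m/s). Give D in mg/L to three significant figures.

D ≈ 3.28 mg/L

Travel time t = x/v = 19.8 km / (0.306 m/s) = 19800 m / 0.306 m/s = 64710 s = 0.7489 d.
k_d L₀/(k_r−k_d) = 0.332×22.2/(1.80−0.332) = 7.370/1.468 = 5.021 mg/L.
e^(−k_d t) = e^(−0.332×0.7489) = 0.7799; e^(−k_r t) = e^(−1.80×0.7489) = 0.2597.
D = 5.021 × (0.7799 − 0.2597) + 2.56 × 0.2597 = 2.611 + 0.6650 = 3.276 mg/L.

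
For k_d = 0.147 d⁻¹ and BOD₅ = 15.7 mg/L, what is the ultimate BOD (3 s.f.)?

L₀ ≈ 30.2 mg/L

BOD₅ = L₀(1 − e^(−5k_d)) ⇒ L₀ = BOD₅ / (1 − e^(−5×0.147))
= 15.7 / (1 − 0.4795) = 15.7 / 0.5205 = 30.16 mg/L.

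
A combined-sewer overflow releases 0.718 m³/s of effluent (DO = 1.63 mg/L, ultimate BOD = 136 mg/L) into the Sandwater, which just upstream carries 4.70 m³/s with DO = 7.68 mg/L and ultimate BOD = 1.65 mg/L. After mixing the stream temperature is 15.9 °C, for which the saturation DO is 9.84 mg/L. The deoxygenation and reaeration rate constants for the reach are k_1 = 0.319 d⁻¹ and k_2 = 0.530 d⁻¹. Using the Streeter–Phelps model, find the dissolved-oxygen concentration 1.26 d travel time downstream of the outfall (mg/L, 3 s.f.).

DO ≈ 3.73 mg/L

Mixed DO = (4.70×7.68 + 0.718×1.63)/(4.70+0.718) = 37.27/5.418 = 6.878 mg/L.
Mixed L₀ = (4.70×1.65 + 0.718×136)/(5.418) = 105.4/5.418 = 19.45 mg/L.
Initial deficit D₀ = C_s − DO₀ = 9.84 − 6.878 = 2.962 mg/L.
D(1.26) = [0.319×19.45/(0.530−0.319)](e^(−0.319×1.26) − e^(−0.530×1.26)) + 2.962 e^(−0.530×1.26)
= 29.41 × (0.6690 − 0.5128) + 2.962 × 0.5128 = 6.113 mg/L.
DO = 9.84 − 6.113 = 3.727 mg/L.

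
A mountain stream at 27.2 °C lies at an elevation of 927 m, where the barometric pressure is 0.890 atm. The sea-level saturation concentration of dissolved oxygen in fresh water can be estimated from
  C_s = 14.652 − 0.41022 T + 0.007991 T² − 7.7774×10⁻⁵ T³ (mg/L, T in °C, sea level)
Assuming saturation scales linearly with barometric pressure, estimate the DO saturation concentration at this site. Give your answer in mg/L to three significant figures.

At sea level: C_s = 14.652 − 0.41022×27.2 + 0.007991×27.2² − 7.7774×10⁻⁵×27.2³ = 7.841 mg/L.
Pressure correction: C_s' = 7.841 × 0.890 = 6.978 mg/L.

C_s ≈ 6.98 mg/L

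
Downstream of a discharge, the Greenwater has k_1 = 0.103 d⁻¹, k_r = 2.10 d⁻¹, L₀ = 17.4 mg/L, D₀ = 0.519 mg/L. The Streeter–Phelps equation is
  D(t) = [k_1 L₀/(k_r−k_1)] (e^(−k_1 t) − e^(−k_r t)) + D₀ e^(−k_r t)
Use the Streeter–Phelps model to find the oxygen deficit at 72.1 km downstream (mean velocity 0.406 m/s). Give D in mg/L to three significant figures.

Travel time t = x/v = 72.1 km / (0.406 m/s) = 72100 m / 0.406 m/s = 177600 s = 2.055 d.
k_1 L₀/(k_r−k_1) = 0.103×17.4/(2.10−0.103) = 1.792/1.997 = 0.8974 mg/L.
e^(−k_1 t) = e^(−0.103×2.055) = 0.8092; e^(−k_r t) = e^(−2.10×2.055) = 0.01335.
D = 0.8974 × (0.8092 − 0.01335) + 0.519 × 0.01335 = 0.7142 + 0.006928 = 0.7212 mg/L.

D ≈ 0.721 mg/L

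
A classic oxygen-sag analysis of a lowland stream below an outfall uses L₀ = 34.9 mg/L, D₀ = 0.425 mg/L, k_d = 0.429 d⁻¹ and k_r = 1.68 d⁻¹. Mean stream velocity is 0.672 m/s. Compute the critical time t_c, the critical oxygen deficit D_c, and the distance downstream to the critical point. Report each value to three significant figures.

t_c ≈ 1.06 d; D_c ≈ 5.65 mg/L; x_c ≈ 61.7 km

t_c = [1/(k_r−k_d)] ln[(k_r/k_d)(1 − D₀(k_r−k_d)/(k_d L₀))]
= [1/(1.68−0.429)] ln[(1.68/0.429)(1 − 0.425×1.251/(0.429×34.9))]
= (1/1.251) ln[3.916 × 0.9645] = 0.7994 × ln(3.777) = 0.7994 × 1.329 = 1.062 d.
D_c = (k_d/k_r) L₀ e^(−k_d t_c) = (0.429/1.68) × 34.9 × e^(−0.429×1.062) = 0.2554 × 34.9 × 0.6340 = 5.650 mg/L.
x_c = v t_c = 0.672 m/s × 1.062 d × 86400 s/d = 61680 m ≈ 61.7 km.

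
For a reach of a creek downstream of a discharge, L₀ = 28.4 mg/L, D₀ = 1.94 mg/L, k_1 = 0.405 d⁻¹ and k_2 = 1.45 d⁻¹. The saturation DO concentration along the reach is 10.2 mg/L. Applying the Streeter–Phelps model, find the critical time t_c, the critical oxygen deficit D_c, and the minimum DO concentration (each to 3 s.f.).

With k_2/k_1 = 3.580 and 1 − D₀(k_2−k_1)/(k_1 L₀) = 0.8237,
t_c = ln(3.580 × 0.8237) / (1.45 − 0.405) = ln(2.949) / 1.045 = 1.082/1.045 = 1.035 d.
L(t_c) = L₀ e^(−k_1 t_c) = 28.4 × 0.6576 = 18.68 mg/L, and at the critical point k_2 D_c = k_1 L, so D_c = (0.405/1.45) × 18.68 = 5.216 mg/L.
Minimum DO = C_s − D_c = 10.2 − 5.216 = 4.984 mg/L.

t_c ≈ 1.03 d; D_c ≈ 5.22 mg/L; min DO ≈ 4.98 mg/L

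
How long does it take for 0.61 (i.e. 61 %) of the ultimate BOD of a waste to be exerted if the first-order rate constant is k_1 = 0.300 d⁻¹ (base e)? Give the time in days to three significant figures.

t ≈ 3.14 d

y/L₀ = 1 − e^(−k_1 t) = 0.61 ⇒ e^(−k_1 t) = 0.390
t = −ln(0.390) / 0.300 = 0.9416 / 0.300 = 3.139 d.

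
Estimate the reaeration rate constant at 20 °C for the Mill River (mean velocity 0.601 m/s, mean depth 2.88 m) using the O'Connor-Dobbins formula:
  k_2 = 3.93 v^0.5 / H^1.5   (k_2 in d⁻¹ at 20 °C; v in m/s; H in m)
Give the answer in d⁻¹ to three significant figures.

k_2 = 3.93 × 0.601^0.5 / 2.88^1.5 = 3.93 × 0.7752 / 4.888 = 0.6234 d⁻¹.

k_2 ≈ 0.623 d⁻¹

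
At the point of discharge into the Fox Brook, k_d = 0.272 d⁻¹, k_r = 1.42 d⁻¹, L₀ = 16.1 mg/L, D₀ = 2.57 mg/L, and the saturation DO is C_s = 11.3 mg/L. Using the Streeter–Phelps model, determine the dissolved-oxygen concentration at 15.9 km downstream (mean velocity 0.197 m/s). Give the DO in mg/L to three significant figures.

DO ≈ 8.67 mg/L

Travel time t = x/v = 15.9 km / (0.197 m/s) = 15900 m / 0.197 m/s = 80710 s = 0.9342 d.
k_d L₀/(k_r−k_d) = 0.272×16.1/(1.42−0.272) = 4.379/1.148 = 3.815 mg/L.
e^(−k_d t) = e^(−0.272×0.9342) = 0.7756; e^(−k_r t) = e^(−1.42×0.9342) = 0.2654.
D = 3.815 × (0.7756 − 0.2654) + 2.57 × 0.2654 = 1.946 + 0.6821 = 2.628 mg/L.
DO = C_s − D = 11.3 − 2.628 = 8.672 mg/L.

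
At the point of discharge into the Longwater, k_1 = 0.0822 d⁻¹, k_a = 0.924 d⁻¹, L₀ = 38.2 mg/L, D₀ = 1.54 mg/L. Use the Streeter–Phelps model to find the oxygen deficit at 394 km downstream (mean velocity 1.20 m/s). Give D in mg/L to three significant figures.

D ≈ 2.66 mg/L

Travel time t = x/v = 394 km / (1.20 m/s) = 394000 m / 1.20 m/s = 328300 s = 3.800 d.
k_1 L₀/(k_a−k_1) = 0.0822×38.2/(0.924−0.0822) = 3.140/0.8418 = 3.730 mg/L.
e^(−k_1 t) = e^(−0.0822×3.800) = 0.7317; e^(−k_a t) = e^(−0.924×3.800) = 0.02986.
D = 3.730 × (0.7317 − 0.02986) + 1.54 × 0.02986 = 2.618 + 0.04598 = 2.664 mg/L.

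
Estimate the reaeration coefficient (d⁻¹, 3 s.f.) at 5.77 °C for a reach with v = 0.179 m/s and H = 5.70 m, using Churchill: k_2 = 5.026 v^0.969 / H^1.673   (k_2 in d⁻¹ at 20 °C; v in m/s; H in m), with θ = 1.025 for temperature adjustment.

k_2(20) = 5.026 × 0.179^0.969 / 5.70^1.673 = 5.026 × 0.1888 / 18.39 = 0.05160 d⁻¹.
k_2(5.77) = 0.05160 × 1.025^(5.77−20) = 0.05160 × 0.7037 = 0.03631 d⁻¹.

k_2 ≈ 0.0363 d⁻¹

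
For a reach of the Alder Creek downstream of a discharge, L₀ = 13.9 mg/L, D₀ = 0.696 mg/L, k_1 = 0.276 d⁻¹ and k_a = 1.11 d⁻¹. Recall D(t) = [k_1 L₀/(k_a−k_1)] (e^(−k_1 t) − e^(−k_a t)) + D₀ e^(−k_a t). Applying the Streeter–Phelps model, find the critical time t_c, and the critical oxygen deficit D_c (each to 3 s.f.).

t_c ≈ 1.47 d; D_c ≈ 2.30 mg/L

At the critical point dD/dt = 0, so k_1 L₀ e^(−k_1 t) = k_a D. Substituting D(t) from the Streeter–Phelps equation and solving for t gives
t_c = ln[(k_a/k_1)(1 − D₀(k_a−k_1)/(k_1 L₀))] / (k_a−k_1).
Here k_a−k_1 = 0.8340 d⁻¹ and 1 − D₀(k_a−k_1)/(k_1 L₀) = 1 − 0.696×0.8340/(0.276×13.9) = 0.8487, so
t_c = ln(4.022 × 0.8487) / 0.8340 = 1.228 / 0.8340 = 1.472 d.
D_c = (k_1/k_a) L₀ e^(−k_1 t_c) = (0.276/1.11) × 13.9 × e^(−0.276×1.472) = 0.2486 × 13.9 × 0.6661 = 2.302 mg/L.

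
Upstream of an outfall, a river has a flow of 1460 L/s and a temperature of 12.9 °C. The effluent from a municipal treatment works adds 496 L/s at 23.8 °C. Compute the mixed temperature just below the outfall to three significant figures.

Flow-weighted mixing: C = (Q_r C_r + Q_w C_w)/(Q_r + Q_w)
= (1460×12.9 + 496×23.8)/(1460 + 496) = 30640/1956 = 15.66 °C.

15.7 °C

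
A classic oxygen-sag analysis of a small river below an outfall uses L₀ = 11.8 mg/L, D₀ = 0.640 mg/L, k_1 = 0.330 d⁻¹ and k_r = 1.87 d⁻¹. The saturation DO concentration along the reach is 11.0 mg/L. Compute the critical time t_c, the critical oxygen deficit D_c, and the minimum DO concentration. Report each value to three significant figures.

t_c ≈ 0.937 d; D_c ≈ 1.53 mg/L; min DO ≈ 9.47 mg/L

t_c = [1/(k_r−k_1)] ln[(k_r/k_1)(1 − D₀(k_r−k_1)/(k_1 L₀))]
= [1/(1.87−0.330)] ln[(1.87/0.330)(1 − 0.640×1.540/(0.330×11.8))]
= (1/1.540) ln[5.667 × 0.7469] = 0.6494 × ln(4.232) = 0.6494 × 1.443 = 0.9369 d.
L(t_c) = L₀ e^(−k_1 t_c) = 11.8 × 0.7341 = 8.662 mg/L, and at the critical point k_r D_c = k_1 L, so D_c = (0.330/1.87) × 8.662 = 1.529 mg/L.
Minimum DO = C_s − D_c = 11.0 − 1.529 = 9.471 mg/L.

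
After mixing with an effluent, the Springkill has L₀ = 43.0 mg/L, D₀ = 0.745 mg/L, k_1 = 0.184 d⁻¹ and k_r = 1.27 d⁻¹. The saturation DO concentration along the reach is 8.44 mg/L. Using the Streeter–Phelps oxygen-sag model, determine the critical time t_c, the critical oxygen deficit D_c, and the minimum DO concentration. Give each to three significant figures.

At the critical point dD/dt = 0, so k_1 L₀ e^(−k_1 t) = k_r D. Substituting D(t) from the Streeter–Phelps equation and solving for t gives
t_c = ln[(k_r/k_1)(1 − D₀(k_r−k_1)/(k_1 L₀))] / (k_r−k_1).
Here k_r−k_1 = 1.086 d⁻¹ and 1 − D₀(k_r−k_1)/(k_1 L₀) = 1 − 0.745×1.086/(0.184×43.0) = 0.8977, so
t_c = ln(6.902 × 0.8977) / 1.086 = 1.824 / 1.086 = 1.680 d.
D_c = (k_1/k_r) L₀ e^(−k_1 t_c) = (0.184/1.27) × 43.0 × e^(−0.184×1.680) = 0.1449 × 43.0 × 0.7342 = 4.574 mg/L.
Minimum DO = C_s − D_c = 8.44 − 4.574 = 3.866 mg/L.

t_c ≈ 1.68 d; D_c ≈ 4.57 mg/L; min DO ≈ 3.87 mg/L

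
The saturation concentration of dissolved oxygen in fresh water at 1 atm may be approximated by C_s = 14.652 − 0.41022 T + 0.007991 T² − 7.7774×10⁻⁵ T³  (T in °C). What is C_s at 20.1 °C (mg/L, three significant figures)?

C_s ≈ 9.00 mg/L

C_s = 14.652 − 0.41022×20.1 + 0.007991×20.1² − 7.7774×10⁻⁵×20.1³ = 9.003 mg/L.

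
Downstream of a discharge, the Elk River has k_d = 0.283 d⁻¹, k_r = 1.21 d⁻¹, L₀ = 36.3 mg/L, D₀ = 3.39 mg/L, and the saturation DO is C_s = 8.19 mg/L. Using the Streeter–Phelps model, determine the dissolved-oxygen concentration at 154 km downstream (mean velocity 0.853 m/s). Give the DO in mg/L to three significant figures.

DO ≈ 2.67 mg/L

Travel time t = x/v = 154 km / (0.853 m/s) = 154000 m / 0.853 m/s = 180500 s = 2.090 d.
k_d L₀/(k_r−k_d) = 0.283×36.3/(1.21−0.283) = 10.27/0.9270 = 11.08 mg/L.
e^(−k_d t) = e^(−0.283×2.090) = 0.5536; e^(−k_r t) = e^(−1.21×2.090) = 0.07979.
D = 11.08 × (0.5536 − 0.07979) + 3.39 × 0.07979 = 5.251 + 0.2705 = 5.521 mg/L.
DO = C_s − D = 8.19 − 5.521 = 2.669 mg/L.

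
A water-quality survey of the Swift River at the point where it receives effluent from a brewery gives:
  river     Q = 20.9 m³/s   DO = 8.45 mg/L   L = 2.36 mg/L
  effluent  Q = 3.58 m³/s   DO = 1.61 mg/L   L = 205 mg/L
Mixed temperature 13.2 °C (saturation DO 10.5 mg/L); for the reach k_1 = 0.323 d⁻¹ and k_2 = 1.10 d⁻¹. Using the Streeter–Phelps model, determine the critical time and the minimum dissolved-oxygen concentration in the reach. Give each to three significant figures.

t_c ≈ 1.24 d; minimum DO ≈ 4.21 mg/L

Mixed DO = (20.9×8.45 + 3.58×1.61)/(20.9+3.58) = 182.4/24.48 = 7.450 mg/L.
Mixed L₀ = (20.9×2.36 + 3.58×205)/(24.48) = 783.2/24.48 = 31.99 mg/L.
Initial deficit D₀ = C_s − DO₀ = 10.5 − 7.450 = 3.050 mg/L.
t_c = (1/0.7770) ln[(1.10/0.323)(1 − 3.050×0.7770/(0.323×31.99))] = 1.287 × ln(2.625) = 1.242 d.
D_c = (0.323/1.10) × 31.99 × e^(−0.323×1.242) = 0.2936 × 31.99 × 0.6696 = 6.290 mg/L.
Minimum DO = 10.5 − 6.290 = 4.210 mg/L.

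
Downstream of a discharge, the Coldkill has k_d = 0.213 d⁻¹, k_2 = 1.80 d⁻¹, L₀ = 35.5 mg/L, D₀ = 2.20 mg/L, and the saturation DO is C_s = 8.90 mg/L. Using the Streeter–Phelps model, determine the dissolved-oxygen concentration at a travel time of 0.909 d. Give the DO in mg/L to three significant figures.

k_d L₀/(k_2−k_d) = 0.213×35.5/(1.80−0.213) = 7.561/1.587 = 4.765 mg/L.
e^(−k_d t) = e^(−0.213×0.9090) = 0.8240; e^(−k_2 t) = e^(−1.80×0.9090) = 0.1947.
D = 4.765 × (0.8240 − 0.1947) + 2.20 × 0.1947 = 2.998 + 0.4284 = 3.427 mg/L.
DO = C_s − D = 8.90 − 3.427 = 5.473 mg/L.

DO ≈ 5.47 mg/L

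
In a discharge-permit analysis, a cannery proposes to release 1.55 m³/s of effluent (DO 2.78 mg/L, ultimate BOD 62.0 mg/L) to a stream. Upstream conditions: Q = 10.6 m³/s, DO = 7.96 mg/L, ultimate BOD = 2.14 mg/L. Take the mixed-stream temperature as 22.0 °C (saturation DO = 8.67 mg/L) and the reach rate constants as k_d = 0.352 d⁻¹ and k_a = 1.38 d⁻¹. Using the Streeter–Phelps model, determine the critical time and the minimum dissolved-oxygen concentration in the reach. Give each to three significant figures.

Mixed DO = (10.6×7.96 + 1.55×2.78)/(10.6+1.55) = 88.68/12.15 = 7.299 mg/L.
Mixed L₀ = (10.6×2.14 + 1.55×62.0)/(12.15) = 118.8/12.15 = 9.776 mg/L.
Initial deficit D₀ = C_s − DO₀ = 8.67 − 7.299 = 1.371 mg/L.
t_c = (1/1.028) ln[(1.38/0.352)(1 − 1.371×1.028/(0.352×9.776))] = 0.9728 × ln(2.315) = 0.8166 d.
D_c = (0.352/1.38) × 9.776 × e^(−0.352×0.8166) = 0.2551 × 9.776 × 0.7502 = 1.871 mg/L.
Minimum DO = 8.67 − 1.871 = 6.799 mg/L.

t_c ≈ 0.817 d; minimum DO ≈ 6.80 mg/L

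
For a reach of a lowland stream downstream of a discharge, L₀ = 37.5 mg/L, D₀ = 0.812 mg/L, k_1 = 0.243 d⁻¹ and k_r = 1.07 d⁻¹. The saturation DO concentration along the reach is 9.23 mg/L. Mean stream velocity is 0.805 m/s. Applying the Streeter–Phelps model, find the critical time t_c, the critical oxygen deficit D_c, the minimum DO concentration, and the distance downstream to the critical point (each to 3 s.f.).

t_c ≈ 1.70 d; D_c ≈ 5.63 mg/L; min DO ≈ 3.60 mg/L; x_c ≈ 118 km

t_c = [1/(k_r−k_1)] ln[(k_r/k_1)(1 − D₀(k_r−k_1)/(k_1 L₀))]
= [1/(1.07−0.243)] ln[(1.07/0.243)(1 − 0.812×0.8270/(0.243×37.5))]
= (1/0.8270) ln[4.403 × 0.9263] = 1.209 × ln(4.079) = 1.209 × 1.406 = 1.700 d.
D_c = (k_1/k_r) L₀ e^(−k_1 t_c) = (0.243/1.07) × 37.5 × e^(−0.243×1.700) = 0.2271 × 37.5 × 0.6616 = 5.635 mg/L.
Minimum DO = C_s − D_c = 9.23 − 5.635 = 3.595 mg/L.
x_c = v t_c = 0.805 m/s × 1.700 d × 86400 s/d = 118200 m ≈ 118 km.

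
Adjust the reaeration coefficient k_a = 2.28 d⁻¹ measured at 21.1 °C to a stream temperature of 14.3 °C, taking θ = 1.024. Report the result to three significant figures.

k_a ≈ 1.94 d⁻¹

k_a(T₂) = k_a(T₁) · θ^(T₂−T₁) = 2.28 × 1.024^(14.3−21.1)
= 2.28 × 1.024^-6.80 = 2.28 × 0.8511 = 1.940 d⁻¹.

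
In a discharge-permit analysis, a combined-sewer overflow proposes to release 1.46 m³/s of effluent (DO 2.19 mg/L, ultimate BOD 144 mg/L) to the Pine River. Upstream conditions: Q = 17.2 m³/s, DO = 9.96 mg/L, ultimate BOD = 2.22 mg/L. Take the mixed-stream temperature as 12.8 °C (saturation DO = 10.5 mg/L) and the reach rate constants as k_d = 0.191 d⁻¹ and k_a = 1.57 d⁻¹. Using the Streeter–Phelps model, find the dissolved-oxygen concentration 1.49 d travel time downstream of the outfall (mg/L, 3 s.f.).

Mixed DO = (17.2×9.96 + 1.46×2.19)/(17.2+1.46) = 174.5/18.66 = 9.352 mg/L.
Mixed L₀ = (17.2×2.22 + 1.46×144)/(18.66) = 248.4/18.66 = 13.31 mg/L.
Initial deficit D₀ = C_s − DO₀ = 10.5 − 9.352 = 1.148 mg/L.
D(1.49) = [0.191×13.31/(1.57−0.191)](e^(−0.191×1.49) − e^(−1.57×1.49)) + 1.148 e^(−1.57×1.49)
= 1.844 × (0.7523 − 0.09640) + 1.148 × 0.09640 = 1.320 mg/L.
DO = 10.5 − 1.320 = 9.180 mg/L.

DO ≈ 9.18 mg/L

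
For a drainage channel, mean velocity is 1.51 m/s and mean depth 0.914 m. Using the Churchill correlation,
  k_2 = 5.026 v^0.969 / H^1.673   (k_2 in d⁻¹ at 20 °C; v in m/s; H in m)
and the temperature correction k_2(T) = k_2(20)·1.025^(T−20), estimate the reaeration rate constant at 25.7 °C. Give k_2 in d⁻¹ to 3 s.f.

k_2(20) = 5.026 × 1.51^0.969 / 0.914^1.673 = 5.026 × 1.491 / 0.8603 = 8.709 d⁻¹.
k_2(25.7) = 8.709 × 1.025^(25.7−20) = 8.709 × 1.151 = 10.03 d⁻¹.

k_2 ≈ 10.0 d⁻¹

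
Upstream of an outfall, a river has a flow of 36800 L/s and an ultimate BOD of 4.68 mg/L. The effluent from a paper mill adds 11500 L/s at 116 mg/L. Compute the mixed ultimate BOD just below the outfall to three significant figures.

Flow-weighted mixing: C = (Q_r C_r + Q_w C_w)/(Q_r + Q_w)
= (36800×4.68 + 11500×116)/(36800 + 11500) = 1.506×10^6/48300 = 31.18 mg/L.

31.2 mg/L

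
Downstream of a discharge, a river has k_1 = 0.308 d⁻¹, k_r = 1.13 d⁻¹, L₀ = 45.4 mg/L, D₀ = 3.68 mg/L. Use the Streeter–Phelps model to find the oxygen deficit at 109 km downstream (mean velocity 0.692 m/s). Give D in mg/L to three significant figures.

Travel time t = x/v = 109 km / (0.692 m/s) = 109000 m / 0.692 m/s = 157500 s = 1.823 d.
k_1 L₀/(k_r−k_1) = 0.308×45.4/(1.13−0.308) = 13.98/0.8220 = 17.01 mg/L.
e^(−k_1 t) = e^(−0.308×1.823) = 0.5703; e^(−k_r t) = e^(−1.13×1.823) = 0.1274.
D = 17.01 × (0.5703 − 0.1274) + 3.68 × 0.1274 = 7.534 + 0.4690 = 8.003 mg/L.

D ≈ 8.00 mg/L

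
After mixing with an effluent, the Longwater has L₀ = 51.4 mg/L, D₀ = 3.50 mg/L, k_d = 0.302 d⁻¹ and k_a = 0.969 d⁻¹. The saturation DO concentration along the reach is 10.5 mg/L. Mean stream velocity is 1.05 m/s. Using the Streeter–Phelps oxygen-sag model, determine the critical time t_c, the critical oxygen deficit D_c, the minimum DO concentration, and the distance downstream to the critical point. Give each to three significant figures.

At the critical point dD/dt = 0, so k_d L₀ e^(−k_d t) = k_a D. Substituting D(t) from the Streeter–Phelps equation and solving for t gives
t_c = ln[(k_a/k_d)(1 − D₀(k_a−k_d)/(k_d L₀))] / (k_a−k_d).
Here k_a−k_d = 0.6670 d⁻¹ and 1 − D₀(k_a−k_d)/(k_d L₀) = 1 − 3.50×0.6670/(0.302×51.4) = 0.8496, so
t_c = ln(3.209 × 0.8496) / 0.6670 = 1.003 / 0.6670 = 1.504 d.
L(t_c) = L₀ e^(−k_d t_c) = 51.4 × 0.6350 = 32.64 mg/L, and at the critical point k_a D_c = k_d L, so D_c = (0.302/0.969) × 32.64 = 10.17 mg/L.
Minimum DO = C_s − D_c = 10.5 − 10.17 = 0.3270 mg/L.
x_c = v t_c = 1.05 m/s × 1.504 d × 86400 s/d = 136400 m ≈ 136 km.

t_c ≈ 1.50 d; D_c ≈ 10.2 mg/L; min DO ≈ 0.327 mg/L; x_c ≈ 136 km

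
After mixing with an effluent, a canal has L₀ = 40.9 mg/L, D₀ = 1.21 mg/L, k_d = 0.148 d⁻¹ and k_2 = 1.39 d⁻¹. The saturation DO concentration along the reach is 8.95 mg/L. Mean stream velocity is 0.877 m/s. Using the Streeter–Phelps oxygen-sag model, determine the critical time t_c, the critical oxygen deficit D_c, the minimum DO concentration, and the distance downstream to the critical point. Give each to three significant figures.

t_c ≈ 1.57 d; D_c ≈ 3.45 mg/L; min DO ≈ 5.50 mg/L; x_c ≈ 119 km

t_c = [1/(k_2−k_d)] ln[(k_2/k_d)(1 − D₀(k_2−k_d)/(k_d L₀))]
= [1/(1.39−0.148)] ln[(1.39/0.148)(1 − 1.21×1.242/(0.148×40.9))]
= (1/1.242) ln[9.392 × 0.7517] = 0.8052 × ln(7.060) = 0.8052 × 1.954 = 1.574 d.
D_c = (k_d/k_2) L₀ e^(−k_d t_c) = (0.148/1.39) × 40.9 × e^(−0.148×1.574) = 0.1065 × 40.9 × 0.7922 = 3.450 mg/L.
Minimum DO = C_s − D_c = 8.95 − 3.450 = 5.500 mg/L.
x_c = v t_c = 0.877 m/s × 1.574 d × 86400 s/d = 119200 m ≈ 119 km.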